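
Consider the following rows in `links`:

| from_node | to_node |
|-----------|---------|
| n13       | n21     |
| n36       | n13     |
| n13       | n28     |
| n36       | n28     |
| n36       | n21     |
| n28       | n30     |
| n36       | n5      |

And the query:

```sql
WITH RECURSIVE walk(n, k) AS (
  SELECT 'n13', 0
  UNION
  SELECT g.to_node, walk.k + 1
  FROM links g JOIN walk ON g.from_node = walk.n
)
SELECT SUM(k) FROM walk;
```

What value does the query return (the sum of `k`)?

Base: (n13, k=0).
Iteration 1: edges from {n13} -> (n21, k=1), (n28, k=1).
Iteration 2: edges from {n21,n28} -> (n30, k=2).
Iteration 3: no outgoing edges from {n30}; recursion stops.
SUM(k) = 0 + 1 + 1 + 2 = 4.

4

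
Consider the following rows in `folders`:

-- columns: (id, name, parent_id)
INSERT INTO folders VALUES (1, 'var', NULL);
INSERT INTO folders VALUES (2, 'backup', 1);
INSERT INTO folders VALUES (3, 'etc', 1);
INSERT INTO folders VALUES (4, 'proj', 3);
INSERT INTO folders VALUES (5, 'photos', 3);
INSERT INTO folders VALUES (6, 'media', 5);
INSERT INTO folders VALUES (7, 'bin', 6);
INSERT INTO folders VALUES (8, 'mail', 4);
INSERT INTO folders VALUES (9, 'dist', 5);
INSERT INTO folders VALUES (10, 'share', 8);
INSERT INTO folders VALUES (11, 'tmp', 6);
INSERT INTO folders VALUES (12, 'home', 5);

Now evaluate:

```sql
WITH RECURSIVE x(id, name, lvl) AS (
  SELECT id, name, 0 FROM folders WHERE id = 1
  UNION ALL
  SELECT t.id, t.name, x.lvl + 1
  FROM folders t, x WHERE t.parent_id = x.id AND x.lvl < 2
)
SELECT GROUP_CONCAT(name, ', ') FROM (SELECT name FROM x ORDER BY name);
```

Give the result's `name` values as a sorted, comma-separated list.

backup, etc, photos, proj, var

Base: id=1 (var) at lvl 0.
Iteration 1: rows with parent_id in {1} -> backup (id 2, lvl 1), etc (id 3, lvl 1).
Iteration 2: rows with parent_id in {2,3} -> proj (id 4, lvl 2), photos (id 5, lvl 2).
Iteration 3: lvl < 2 fails for all current rows; recursion stops.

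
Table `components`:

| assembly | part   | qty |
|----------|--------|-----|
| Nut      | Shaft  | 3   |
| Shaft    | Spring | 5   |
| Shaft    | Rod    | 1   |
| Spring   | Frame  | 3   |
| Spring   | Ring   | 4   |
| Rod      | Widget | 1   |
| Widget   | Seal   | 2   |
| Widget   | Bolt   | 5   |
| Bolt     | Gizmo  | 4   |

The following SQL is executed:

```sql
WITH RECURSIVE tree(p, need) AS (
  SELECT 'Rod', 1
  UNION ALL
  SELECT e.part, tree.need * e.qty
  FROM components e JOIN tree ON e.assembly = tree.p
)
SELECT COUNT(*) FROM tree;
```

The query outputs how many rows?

5

Base: (Rod, need=1).
Iteration 1: components of {Rod} -> Widget = 1*1 = 1.
Iteration 2: components of {Widget} -> Bolt = 1*5 = 5, Seal = 1*2 = 2.
Iteration 3: components of {Bolt,Seal} -> Gizmo = 5*4 = 20.
Iteration 4: no further components; recursion stops.
Total rows emitted: 5.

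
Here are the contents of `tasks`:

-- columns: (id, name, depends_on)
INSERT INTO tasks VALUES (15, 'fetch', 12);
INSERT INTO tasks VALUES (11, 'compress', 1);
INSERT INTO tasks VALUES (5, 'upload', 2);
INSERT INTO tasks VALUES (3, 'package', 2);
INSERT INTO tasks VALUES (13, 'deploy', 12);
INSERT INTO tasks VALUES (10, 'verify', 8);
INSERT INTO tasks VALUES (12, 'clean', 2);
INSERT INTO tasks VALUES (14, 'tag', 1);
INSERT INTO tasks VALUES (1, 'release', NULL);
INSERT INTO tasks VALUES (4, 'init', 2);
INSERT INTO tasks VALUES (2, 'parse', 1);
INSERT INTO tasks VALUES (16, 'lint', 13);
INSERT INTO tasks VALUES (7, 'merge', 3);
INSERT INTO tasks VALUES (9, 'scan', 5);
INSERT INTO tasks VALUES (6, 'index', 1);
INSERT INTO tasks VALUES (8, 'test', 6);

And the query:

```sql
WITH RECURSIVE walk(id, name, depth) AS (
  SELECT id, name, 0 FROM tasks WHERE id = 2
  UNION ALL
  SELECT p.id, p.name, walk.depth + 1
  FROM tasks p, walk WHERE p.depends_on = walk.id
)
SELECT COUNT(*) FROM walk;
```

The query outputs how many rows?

Base: id=2 (parse) at depth 0.
Iteration 1: rows with depends_on in {2} -> package (id 3, depth 1), init (id 4, depth 1), upload (id 5, depth 1), clean (id 12, depth 1).
Iteration 2: rows with depends_on in {3,4,5,12} -> merge (id 7, depth 2), scan (id 9, depth 2), deploy (id 13, depth 2), fetch (id 15, depth 2).
Iteration 3: rows with depends_on in {7,9,13,15} -> lint (id 16, depth 3).
Iteration 4: no rows with depends_on in {16}; recursion stops.
Total rows emitted: 10.

10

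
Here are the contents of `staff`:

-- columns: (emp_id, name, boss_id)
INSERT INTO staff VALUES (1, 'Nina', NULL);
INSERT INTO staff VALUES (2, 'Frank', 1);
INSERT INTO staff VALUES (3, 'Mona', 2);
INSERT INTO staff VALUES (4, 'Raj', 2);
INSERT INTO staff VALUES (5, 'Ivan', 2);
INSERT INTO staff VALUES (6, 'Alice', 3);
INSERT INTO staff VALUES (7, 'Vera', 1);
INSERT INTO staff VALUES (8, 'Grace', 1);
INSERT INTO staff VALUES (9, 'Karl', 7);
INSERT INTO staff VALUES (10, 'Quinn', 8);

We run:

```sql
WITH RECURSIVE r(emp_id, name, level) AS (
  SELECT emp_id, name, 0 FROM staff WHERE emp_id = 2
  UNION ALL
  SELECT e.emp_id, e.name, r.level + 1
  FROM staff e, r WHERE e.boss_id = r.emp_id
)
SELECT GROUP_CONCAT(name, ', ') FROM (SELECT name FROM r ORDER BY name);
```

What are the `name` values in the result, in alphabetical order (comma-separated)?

Alice, Frank, Ivan, Mona, Raj

Base: emp_id=2 (Frank) at level 0.
Iteration 1: rows with boss_id in {2} -> Mona (id 3, level 1), Raj (id 4, level 1), Ivan (id 5, level 1).
Iteration 2: rows with boss_id in {3,4,5} -> Alice (id 6, level 2).
Iteration 3: no rows with boss_id in {6}; recursion stops.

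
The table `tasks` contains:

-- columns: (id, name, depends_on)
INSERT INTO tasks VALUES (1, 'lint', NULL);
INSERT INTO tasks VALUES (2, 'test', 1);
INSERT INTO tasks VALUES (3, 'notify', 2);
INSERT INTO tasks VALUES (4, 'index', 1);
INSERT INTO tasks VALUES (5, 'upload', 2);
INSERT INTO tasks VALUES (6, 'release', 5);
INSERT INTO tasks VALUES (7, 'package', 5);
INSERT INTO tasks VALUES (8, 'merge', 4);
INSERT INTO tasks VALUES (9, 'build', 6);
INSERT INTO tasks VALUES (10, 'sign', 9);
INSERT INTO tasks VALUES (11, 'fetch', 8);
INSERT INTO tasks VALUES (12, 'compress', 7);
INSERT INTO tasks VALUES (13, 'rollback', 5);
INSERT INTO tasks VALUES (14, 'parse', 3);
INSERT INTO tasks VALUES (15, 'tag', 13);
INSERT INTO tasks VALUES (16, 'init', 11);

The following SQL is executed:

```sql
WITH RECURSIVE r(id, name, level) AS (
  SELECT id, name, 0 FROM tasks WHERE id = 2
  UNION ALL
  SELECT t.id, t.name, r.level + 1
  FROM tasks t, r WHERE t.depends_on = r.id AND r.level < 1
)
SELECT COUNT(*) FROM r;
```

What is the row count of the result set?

Base: id=2 (test) at level 0.
Iteration 1: rows with depends_on in {2} -> notify (id 3, level 1), upload (id 5, level 1).
Iteration 2: level < 1 fails for all current rows; recursion stops.
Total rows emitted: 3.

3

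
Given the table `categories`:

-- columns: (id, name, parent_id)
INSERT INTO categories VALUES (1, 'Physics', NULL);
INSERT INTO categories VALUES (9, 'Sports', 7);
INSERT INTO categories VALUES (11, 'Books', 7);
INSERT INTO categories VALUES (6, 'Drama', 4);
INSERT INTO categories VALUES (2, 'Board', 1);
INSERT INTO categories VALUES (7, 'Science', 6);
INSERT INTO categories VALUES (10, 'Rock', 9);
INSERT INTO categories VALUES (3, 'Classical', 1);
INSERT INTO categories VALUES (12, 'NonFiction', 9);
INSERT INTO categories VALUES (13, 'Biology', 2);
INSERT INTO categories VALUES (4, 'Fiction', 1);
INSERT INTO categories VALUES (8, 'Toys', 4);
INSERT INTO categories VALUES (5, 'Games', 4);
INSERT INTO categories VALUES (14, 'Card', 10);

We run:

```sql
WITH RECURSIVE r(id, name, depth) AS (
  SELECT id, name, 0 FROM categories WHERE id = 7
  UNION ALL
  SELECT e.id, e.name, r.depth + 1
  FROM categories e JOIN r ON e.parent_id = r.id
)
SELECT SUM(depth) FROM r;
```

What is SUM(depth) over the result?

Base: id=7 (Science) at depth 0.
Iteration 1: rows with parent_id in {7} -> Sports (id 9, depth 1), Books (id 11, depth 1).
Iteration 2: rows with parent_id in {9,11} -> Rock (id 10, depth 2), NonFiction (id 12, depth 2).
Iteration 3: rows with parent_id in {10,12} -> Card (id 14, depth 3).
Iteration 4: no rows with parent_id in {14}; recursion stops.
SUM(depth) = 0 + 1 + 1 + 2 + 2 + 3 = 9.

9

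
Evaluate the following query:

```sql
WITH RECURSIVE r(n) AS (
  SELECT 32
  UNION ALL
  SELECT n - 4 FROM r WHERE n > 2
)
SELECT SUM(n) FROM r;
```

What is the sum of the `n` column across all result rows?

Base: n=32.
Iteration 1: 32 > 2 holds -> n = 32 - 4 = 28.
Iteration 2: 28 > 2 holds -> n = 28 - 4 = 24.
Iteration 3: 24 > 2 holds -> n = 24 - 4 = 20.
Iteration 4: 20 > 2 holds -> n = 20 - 4 = 16.
Iteration 5: 16 > 2 holds -> n = 16 - 4 = 12.
Iteration 6: 12 > 2 holds -> n = 12 - 4 = 8.
Iteration 7: 8 > 2 holds -> n = 8 - 4 = 4.
Iteration 8: 4 > 2 holds -> n = 4 - 4 = 0.
Iteration 9: 0 > 2 fails; recursion stops.
SUM(n) = 32 + 28 + 24 + 20 + 16 + 12 + 8 + 4 + 0 = 144.

144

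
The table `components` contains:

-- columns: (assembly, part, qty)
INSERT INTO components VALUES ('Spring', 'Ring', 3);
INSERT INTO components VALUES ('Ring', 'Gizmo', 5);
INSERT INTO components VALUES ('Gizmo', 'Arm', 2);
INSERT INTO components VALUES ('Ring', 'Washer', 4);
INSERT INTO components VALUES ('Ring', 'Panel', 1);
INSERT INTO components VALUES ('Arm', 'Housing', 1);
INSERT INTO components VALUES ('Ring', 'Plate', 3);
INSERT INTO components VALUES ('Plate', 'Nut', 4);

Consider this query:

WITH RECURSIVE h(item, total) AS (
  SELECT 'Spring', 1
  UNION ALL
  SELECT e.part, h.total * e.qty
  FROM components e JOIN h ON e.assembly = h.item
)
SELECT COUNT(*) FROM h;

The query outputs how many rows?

9

Base: (Spring, total=1).
Iteration 1: components of {Spring} -> Ring = 1*3 = 3.
Iteration 2: components of {Ring} -> Gizmo = 3*5 = 15, Panel = 3*1 = 3, Plate = 3*3 = 9, Washer = 3*4 = 12.
Iteration 3: components of {Gizmo,Panel,Plate,Washer} -> Arm = 15*2 = 30, Nut = 9*4 = 36.
Iteration 4: components of {Arm,Nut} -> Housing = 30*1 = 30.
Iteration 5: no further components; recursion stops.
Total rows emitted: 9.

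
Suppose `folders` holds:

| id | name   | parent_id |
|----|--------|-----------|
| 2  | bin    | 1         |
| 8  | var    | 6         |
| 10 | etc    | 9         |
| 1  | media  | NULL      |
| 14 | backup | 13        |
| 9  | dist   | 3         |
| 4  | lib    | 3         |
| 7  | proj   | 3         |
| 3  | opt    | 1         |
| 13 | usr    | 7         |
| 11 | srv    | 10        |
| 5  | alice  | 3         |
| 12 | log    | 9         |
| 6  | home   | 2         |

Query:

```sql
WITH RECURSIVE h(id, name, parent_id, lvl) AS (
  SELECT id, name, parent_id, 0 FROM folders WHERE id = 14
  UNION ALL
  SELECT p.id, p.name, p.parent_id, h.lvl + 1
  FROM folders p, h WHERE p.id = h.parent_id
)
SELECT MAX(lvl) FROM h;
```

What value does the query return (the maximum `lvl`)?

4

Base: id=14 (backup), parent_id=13, lvl 0.
Iteration 1: join on id=13 -> usr (id 13, parent_id=7, lvl 1).
Iteration 2: join on id=7 -> proj (id 7, parent_id=3, lvl 2).
Iteration 3: join on id=3 -> opt (id 3, parent_id=1, lvl 3).
Iteration 4: join on id=1 -> media (id 1, parent_id=NULL, lvl 4).
Iteration 5: parent_id is NULL; no match; recursion stops.
lvl values: 0, 1, 2, 3, 4; the maximum is 4.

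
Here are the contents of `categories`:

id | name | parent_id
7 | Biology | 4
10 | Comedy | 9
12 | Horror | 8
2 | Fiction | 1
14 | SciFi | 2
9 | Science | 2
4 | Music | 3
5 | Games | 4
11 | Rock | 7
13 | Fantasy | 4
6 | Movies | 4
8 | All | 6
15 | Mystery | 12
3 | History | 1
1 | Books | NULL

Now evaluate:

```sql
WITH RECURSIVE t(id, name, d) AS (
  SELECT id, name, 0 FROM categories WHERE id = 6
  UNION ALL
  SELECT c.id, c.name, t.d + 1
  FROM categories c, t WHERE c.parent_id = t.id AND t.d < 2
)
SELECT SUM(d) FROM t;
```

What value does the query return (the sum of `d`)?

3

Base: id=6 (Movies) at d 0.
Iteration 1: rows with parent_id in {6} -> All (id 8, d 1).
Iteration 2: rows with parent_id in {8} -> Horror (id 12, d 2).
Iteration 3: d < 2 fails for all current rows; recursion stops.
SUM(d) = 0 + 1 + 2 = 3.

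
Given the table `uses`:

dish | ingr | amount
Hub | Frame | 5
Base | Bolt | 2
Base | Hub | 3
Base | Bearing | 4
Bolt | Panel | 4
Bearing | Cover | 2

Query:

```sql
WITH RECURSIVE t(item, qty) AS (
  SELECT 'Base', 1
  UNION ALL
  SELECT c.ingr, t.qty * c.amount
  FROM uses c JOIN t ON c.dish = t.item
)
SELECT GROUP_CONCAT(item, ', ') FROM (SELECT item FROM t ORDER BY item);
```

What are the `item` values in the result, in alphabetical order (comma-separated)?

Base, Bearing, Bolt, Cover, Frame, Hub, Panel

Base: (Base, qty=1).
Iteration 1: components of {Base} -> Bearing = 1*4 = 4, Bolt = 1*2 = 2, Hub = 1*3 = 3.
Iteration 2: components of {Bearing,Bolt,Hub} -> Cover = 4*2 = 8, Frame = 3*5 = 15, Panel = 2*4 = 8.
Iteration 3: no further components; recursion stops.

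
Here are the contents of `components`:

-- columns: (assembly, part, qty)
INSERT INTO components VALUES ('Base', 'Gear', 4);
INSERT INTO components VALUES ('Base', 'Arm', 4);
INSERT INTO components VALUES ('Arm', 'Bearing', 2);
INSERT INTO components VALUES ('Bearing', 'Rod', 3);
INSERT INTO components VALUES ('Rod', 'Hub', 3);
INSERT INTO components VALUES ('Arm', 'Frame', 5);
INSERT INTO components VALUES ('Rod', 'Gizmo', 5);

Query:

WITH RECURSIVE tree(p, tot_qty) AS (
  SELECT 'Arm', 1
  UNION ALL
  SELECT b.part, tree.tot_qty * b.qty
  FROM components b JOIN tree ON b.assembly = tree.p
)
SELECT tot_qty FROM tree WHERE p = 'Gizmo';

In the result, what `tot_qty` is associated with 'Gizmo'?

Base: (Arm, tot_qty=1).
Iteration 1: components of {Arm} -> Bearing = 1*2 = 2, Frame = 1*5 = 5.
Iteration 2: components of {Bearing,Frame} -> Rod = 2*3 = 6.
Iteration 3: components of {Rod} -> Gizmo = 6*5 = 30, Hub = 6*3 = 18.
Iteration 4: no further components; recursion stops.

30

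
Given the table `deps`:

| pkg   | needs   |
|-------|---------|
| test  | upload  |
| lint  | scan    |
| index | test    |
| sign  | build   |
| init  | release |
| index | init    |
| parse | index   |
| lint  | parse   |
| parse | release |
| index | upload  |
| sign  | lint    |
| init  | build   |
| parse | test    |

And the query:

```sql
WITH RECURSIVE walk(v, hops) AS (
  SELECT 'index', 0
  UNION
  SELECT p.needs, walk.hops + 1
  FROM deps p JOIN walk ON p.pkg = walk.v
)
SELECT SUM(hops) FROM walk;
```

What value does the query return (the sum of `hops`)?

Base: (index, hops=0).
Iteration 1: edges from {index} -> (init, hops=1), (test, hops=1), (upload, hops=1).
Iteration 2: edges from {init,test,upload} -> (build, hops=2), (release, hops=2), (upload, hops=2).
Iteration 3: no outgoing edges from {build,release,upload}; recursion stops.
SUM(hops) = 0 + 1 + 1 + 1 + 2 + 2 + 2 = 9.

9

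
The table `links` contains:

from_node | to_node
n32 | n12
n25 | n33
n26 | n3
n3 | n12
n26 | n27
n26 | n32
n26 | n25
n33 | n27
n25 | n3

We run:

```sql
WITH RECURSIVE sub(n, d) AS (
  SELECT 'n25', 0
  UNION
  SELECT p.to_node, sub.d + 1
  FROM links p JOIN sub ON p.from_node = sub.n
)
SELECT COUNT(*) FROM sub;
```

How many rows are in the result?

5

Base: (n25, d=0).
Iteration 1: edges from {n25} -> (n3, d=1), (n33, d=1).
Iteration 2: edges from {n3,n33} -> (n12, d=2), (n27, d=2).
Iteration 3: no outgoing edges from {n12,n27}; recursion stops.
Total rows emitted: 5.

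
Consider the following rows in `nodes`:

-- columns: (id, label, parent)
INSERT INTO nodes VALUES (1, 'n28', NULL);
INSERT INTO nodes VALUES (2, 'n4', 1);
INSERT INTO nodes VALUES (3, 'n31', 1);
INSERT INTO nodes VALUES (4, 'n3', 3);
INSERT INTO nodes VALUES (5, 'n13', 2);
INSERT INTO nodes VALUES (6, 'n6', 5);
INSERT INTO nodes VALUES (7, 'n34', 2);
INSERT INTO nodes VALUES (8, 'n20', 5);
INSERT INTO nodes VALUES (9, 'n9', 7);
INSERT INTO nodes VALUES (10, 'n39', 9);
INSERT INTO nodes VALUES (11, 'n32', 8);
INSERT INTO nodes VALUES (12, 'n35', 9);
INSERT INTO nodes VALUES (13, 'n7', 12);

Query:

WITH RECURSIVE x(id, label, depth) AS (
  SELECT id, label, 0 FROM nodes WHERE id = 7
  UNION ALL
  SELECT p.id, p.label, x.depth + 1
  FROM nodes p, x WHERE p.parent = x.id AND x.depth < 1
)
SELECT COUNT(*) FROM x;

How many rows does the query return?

2

Base: id=7 (n34) at depth 0.
Iteration 1: rows with parent in {7} -> n9 (id 9, depth 1).
Iteration 2: depth < 1 fails for all current rows; recursion stops.
Total rows emitted: 2.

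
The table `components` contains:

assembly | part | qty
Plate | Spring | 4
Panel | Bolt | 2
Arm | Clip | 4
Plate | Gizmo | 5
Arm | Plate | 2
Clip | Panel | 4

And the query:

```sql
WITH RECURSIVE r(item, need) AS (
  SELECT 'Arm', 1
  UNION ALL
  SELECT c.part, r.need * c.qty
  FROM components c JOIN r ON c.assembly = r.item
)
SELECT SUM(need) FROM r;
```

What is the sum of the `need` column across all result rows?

73

Base: (Arm, need=1).
Iteration 1: components of {Arm} -> Clip = 1*4 = 4, Plate = 1*2 = 2.
Iteration 2: components of {Clip,Plate} -> Gizmo = 2*5 = 10, Panel = 4*4 = 16, Spring = 2*4 = 8.
Iteration 3: components of {Gizmo,Panel,Spring} -> Bolt = 16*2 = 32.
Iteration 4: no further components; recursion stops.
SUM(need) = 1 + 2 + 4 + 10 + 8 + 16 + 32 = 73.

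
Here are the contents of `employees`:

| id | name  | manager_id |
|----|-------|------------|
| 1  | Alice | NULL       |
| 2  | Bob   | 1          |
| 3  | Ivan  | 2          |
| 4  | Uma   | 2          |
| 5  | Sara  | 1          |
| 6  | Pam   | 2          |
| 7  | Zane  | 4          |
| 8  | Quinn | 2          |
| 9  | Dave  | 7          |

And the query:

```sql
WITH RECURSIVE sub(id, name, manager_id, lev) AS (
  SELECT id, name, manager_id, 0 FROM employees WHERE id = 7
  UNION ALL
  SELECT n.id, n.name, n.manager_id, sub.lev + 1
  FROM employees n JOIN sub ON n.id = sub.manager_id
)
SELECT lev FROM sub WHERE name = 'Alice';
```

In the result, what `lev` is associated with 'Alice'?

Base: id=7 (Zane), manager_id=4, lev 0.
Iteration 1: join on id=4 -> Uma (id 4, manager_id=2, lev 1).
Iteration 2: join on id=2 -> Bob (id 2, manager_id=1, lev 2).
Iteration 3: join on id=1 -> Alice (id 1, manager_id=NULL, lev 3).
Iteration 4: manager_id is NULL; no match; recursion stops.

3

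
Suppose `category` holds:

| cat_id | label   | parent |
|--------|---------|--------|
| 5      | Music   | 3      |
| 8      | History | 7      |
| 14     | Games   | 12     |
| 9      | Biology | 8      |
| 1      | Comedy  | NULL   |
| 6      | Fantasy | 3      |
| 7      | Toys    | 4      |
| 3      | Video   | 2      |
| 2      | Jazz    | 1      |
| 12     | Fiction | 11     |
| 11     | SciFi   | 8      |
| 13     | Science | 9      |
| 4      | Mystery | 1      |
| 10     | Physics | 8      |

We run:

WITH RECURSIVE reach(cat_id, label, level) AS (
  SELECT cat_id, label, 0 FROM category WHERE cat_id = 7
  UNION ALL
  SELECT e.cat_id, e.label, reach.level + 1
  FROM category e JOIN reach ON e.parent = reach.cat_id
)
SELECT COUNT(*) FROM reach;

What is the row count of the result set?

8

Base: cat_id=7 (Toys) at level 0.
Iteration 1: rows with parent in {7} -> History (id 8, level 1).
Iteration 2: rows with parent in {8} -> Biology (id 9, level 2), Physics (id 10, level 2), SciFi (id 11, level 2).
Iteration 3: rows with parent in {9,10,11} -> Fiction (id 12, level 3), Science (id 13, level 3).
Iteration 4: rows with parent in {12,13} -> Games (id 14, level 4).
Iteration 5: no rows with parent in {14}; recursion stops.
Total rows emitted: 8.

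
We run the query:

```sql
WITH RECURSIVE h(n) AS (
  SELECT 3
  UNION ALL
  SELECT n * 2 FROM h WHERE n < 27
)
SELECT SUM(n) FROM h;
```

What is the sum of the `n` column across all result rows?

93

Base: n=3.
Iteration 1: 3 < 27 holds -> n = 3 * 2 = 6.
Iteration 2: 6 < 27 holds -> n = 6 * 2 = 12.
Iteration 3: 12 < 27 holds -> n = 12 * 2 = 24.
Iteration 4: 24 < 27 holds -> n = 24 * 2 = 48.
Iteration 5: 48 < 27 fails; recursion stops.
SUM(n) = 3 + 6 + 12 + 24 + 48 = 93.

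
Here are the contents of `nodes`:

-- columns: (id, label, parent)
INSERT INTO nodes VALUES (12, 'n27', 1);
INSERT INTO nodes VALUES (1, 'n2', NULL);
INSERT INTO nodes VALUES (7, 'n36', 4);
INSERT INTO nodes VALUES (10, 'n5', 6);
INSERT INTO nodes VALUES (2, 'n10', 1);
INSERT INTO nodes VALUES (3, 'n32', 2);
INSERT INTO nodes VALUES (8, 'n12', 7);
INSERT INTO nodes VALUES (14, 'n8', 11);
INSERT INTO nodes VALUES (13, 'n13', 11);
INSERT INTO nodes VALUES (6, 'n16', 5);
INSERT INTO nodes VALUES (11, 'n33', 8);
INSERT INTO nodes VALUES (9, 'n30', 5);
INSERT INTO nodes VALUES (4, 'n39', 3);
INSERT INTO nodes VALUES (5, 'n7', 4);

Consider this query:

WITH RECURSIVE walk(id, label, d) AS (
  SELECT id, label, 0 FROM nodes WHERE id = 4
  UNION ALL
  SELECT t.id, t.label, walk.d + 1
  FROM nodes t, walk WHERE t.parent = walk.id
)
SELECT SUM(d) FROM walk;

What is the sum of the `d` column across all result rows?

Base: id=4 (n39) at d 0.
Iteration 1: rows with parent in {4} -> n7 (id 5, d 1), n36 (id 7, d 1).
Iteration 2: rows with parent in {5,7} -> n16 (id 6, d 2), n12 (id 8, d 2), n30 (id 9, d 2).
Iteration 3: rows with parent in {6,8,9} -> n5 (id 10, d 3), n33 (id 11, d 3).
Iteration 4: rows with parent in {10,11} -> n13 (id 13, d 4), n8 (id 14, d 4).
Iteration 5: no rows with parent in {13,14}; recursion stops.
SUM(d) = 0 + 1 + 1 + 2 + 2 + 2 + 3 + 3 + 4 + 4 = 22.

22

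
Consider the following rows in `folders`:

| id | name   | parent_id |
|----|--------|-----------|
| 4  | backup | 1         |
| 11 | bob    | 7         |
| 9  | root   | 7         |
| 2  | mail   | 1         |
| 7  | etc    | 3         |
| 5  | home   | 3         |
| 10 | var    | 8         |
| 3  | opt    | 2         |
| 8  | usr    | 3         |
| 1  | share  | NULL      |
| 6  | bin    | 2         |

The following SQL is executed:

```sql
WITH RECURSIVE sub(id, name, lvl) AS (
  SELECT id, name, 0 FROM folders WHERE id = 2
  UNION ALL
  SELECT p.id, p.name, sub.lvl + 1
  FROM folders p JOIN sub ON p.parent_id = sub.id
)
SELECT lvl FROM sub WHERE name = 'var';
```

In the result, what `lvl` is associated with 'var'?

Base: id=2 (mail) at lvl 0.
Iteration 1: rows with parent_id in {2} -> opt (id 3, lvl 1), bin (id 6, lvl 1).
Iteration 2: rows with parent_id in {3,6} -> home (id 5, lvl 2), etc (id 7, lvl 2), usr (id 8, lvl 2).
Iteration 3: rows with parent_id in {5,7,8} -> root (id 9, lvl 3), var (id 10, lvl 3), bob (id 11, lvl 3).
Iteration 4: no rows with parent_id in {9,10,11}; recursion stops.

3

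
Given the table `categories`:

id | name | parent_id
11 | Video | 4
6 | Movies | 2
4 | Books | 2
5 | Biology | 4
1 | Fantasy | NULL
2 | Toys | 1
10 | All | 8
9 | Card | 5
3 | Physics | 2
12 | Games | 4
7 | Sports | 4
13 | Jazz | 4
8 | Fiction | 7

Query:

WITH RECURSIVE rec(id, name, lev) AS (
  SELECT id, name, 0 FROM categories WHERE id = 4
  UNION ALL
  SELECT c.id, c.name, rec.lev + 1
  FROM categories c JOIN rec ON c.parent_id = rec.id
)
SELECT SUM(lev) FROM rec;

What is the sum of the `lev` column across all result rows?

12

Base: id=4 (Books) at lev 0.
Iteration 1: rows with parent_id in {4} -> Biology (id 5, lev 1), Sports (id 7, lev 1), Video (id 11, lev 1), Games (id 12, lev 1), Jazz (id 13, lev 1).
Iteration 2: rows with parent_id in {5,7,11,12,13} -> Fiction (id 8, lev 2), Card (id 9, lev 2).
Iteration 3: rows with parent_id in {8,9} -> All (id 10, lev 3).
Iteration 4: no rows with parent_id in {10}; recursion stops.
SUM(lev) = 0 + 1 + 1 + 1 + 1 + 1 + 2 + 2 + 3 = 12.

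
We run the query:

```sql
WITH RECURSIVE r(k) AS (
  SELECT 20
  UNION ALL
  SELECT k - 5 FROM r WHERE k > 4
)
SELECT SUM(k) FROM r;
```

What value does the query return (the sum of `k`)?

50

Base: k=20.
Iteration 1: 20 > 4 holds -> k = 20 - 5 = 15.
Iteration 2: 15 > 4 holds -> k = 15 - 5 = 10.
Iteration 3: 10 > 4 holds -> k = 10 - 5 = 5.
Iteration 4: 5 > 4 holds -> k = 5 - 5 = 0.
Iteration 5: 0 > 4 fails; recursion stops.
SUM(k) = 20 + 15 + 10 + 5 + 0 = 50.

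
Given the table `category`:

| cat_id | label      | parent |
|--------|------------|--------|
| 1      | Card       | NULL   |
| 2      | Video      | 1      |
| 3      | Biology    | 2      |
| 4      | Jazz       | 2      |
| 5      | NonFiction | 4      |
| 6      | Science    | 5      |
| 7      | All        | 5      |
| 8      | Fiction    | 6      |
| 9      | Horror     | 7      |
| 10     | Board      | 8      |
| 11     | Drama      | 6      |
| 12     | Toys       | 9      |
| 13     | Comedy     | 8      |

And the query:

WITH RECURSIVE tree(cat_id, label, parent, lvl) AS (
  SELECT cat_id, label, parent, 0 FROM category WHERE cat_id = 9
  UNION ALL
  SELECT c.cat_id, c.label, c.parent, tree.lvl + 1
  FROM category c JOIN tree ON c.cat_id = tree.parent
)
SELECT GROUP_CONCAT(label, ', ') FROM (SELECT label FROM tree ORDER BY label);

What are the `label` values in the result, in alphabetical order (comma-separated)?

All, Card, Horror, Jazz, NonFiction, Video

Base: cat_id=9 (Horror), parent=7, lvl 0.
Iteration 1: join on cat_id=7 -> All (id 7, parent=5, lvl 1).
Iteration 2: join on cat_id=5 -> NonFiction (id 5, parent=4, lvl 2).
Iteration 3: join on cat_id=4 -> Jazz (id 4, parent=2, lvl 3).
Iteration 4: join on cat_id=2 -> Video (id 2, parent=1, lvl 4).
Iteration 5: join on cat_id=1 -> Card (id 1, parent=NULL, lvl 5).
Iteration 6: parent is NULL; no match; recursion stops.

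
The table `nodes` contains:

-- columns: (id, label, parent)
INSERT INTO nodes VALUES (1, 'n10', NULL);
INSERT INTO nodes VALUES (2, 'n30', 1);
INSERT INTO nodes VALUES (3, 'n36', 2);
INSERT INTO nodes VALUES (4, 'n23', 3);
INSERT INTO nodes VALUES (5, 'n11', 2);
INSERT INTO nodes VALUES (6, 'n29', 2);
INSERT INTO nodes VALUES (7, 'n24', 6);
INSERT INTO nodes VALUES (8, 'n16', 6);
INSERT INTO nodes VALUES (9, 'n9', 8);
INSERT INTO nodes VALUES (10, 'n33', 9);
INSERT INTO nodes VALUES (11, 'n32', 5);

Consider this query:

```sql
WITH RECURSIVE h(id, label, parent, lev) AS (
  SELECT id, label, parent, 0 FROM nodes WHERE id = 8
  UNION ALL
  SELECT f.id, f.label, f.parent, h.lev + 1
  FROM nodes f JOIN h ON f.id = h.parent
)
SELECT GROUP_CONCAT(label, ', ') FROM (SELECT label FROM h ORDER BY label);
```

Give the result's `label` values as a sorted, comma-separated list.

Base: id=8 (n16), parent=6, lev 0.
Iteration 1: join on id=6 -> n29 (id 6, parent=2, lev 1).
Iteration 2: join on id=2 -> n30 (id 2, parent=1, lev 2).
Iteration 3: join on id=1 -> n10 (id 1, parent=NULL, lev 3).
Iteration 4: parent is NULL; no match; recursion stops.

n10, n16, n29, n30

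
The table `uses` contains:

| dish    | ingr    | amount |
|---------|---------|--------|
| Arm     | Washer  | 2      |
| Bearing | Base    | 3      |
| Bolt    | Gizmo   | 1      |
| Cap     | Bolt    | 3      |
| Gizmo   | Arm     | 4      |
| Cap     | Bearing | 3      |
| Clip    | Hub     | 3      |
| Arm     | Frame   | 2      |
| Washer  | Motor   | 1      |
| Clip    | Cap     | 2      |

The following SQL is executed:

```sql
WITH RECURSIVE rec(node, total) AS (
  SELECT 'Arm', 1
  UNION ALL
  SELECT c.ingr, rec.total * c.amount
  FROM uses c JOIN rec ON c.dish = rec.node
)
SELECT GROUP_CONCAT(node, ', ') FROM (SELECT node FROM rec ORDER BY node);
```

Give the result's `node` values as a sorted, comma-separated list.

Arm, Frame, Motor, Washer

Base: (Arm, total=1).
Iteration 1: components of {Arm} -> Frame = 1*2 = 2, Washer = 1*2 = 2.
Iteration 2: components of {Frame,Washer} -> Motor = 2*1 = 2.
Iteration 3: no further components; recursion stops.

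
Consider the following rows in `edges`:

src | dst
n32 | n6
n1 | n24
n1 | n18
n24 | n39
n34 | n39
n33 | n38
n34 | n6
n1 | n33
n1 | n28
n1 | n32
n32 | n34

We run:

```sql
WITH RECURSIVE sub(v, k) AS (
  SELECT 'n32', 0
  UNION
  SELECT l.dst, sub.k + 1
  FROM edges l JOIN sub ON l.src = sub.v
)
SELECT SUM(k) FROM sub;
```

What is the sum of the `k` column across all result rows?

6

Base: (n32, k=0).
Iteration 1: edges from {n32} -> (n34, k=1), (n6, k=1).
Iteration 2: edges from {n34,n6} -> (n39, k=2), (n6, k=2).
Iteration 3: no outgoing edges from {n39,n6}; recursion stops.
SUM(k) = 0 + 1 + 1 + 2 + 2 = 6.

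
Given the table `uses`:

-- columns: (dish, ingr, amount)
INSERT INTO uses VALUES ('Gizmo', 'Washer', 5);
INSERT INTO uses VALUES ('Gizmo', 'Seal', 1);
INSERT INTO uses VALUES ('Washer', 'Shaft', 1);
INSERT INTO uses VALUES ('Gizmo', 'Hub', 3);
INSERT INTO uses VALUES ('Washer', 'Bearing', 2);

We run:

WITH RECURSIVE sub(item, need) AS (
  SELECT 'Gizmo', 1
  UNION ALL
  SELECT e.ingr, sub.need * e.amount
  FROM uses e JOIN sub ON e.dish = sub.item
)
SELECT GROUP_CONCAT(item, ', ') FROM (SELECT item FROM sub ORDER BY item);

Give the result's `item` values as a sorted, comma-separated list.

Bearing, Gizmo, Hub, Seal, Shaft, Washer

Base: (Gizmo, need=1).
Iteration 1: components of {Gizmo} -> Hub = 1*3 = 3, Seal = 1*1 = 1, Washer = 1*5 = 5.
Iteration 2: components of {Hub,Seal,Washer} -> Bearing = 5*2 = 10, Shaft = 5*1 = 5.
Iteration 3: no further components; recursion stops.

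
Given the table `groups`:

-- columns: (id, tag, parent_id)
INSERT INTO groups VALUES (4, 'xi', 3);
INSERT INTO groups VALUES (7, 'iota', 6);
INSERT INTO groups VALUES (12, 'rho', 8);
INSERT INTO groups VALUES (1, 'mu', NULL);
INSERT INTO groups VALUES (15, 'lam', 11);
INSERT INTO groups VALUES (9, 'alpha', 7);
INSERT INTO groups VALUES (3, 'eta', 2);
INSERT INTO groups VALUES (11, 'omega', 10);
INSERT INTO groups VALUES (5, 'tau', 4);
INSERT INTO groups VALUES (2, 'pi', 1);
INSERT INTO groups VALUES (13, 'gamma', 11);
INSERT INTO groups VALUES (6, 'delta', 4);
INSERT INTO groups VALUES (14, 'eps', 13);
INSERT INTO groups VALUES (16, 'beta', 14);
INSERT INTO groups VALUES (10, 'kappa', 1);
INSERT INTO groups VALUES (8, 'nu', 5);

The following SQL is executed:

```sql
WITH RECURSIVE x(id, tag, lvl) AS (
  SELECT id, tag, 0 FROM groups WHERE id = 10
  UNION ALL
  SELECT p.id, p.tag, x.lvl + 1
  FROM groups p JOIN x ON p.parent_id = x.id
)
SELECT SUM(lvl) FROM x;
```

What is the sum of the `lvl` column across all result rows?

Base: id=10 (kappa) at lvl 0.
Iteration 1: rows with parent_id in {10} -> omega (id 11, lvl 1).
Iteration 2: rows with parent_id in {11} -> gamma (id 13, lvl 2), lam (id 15, lvl 2).
Iteration 3: rows with parent_id in {13,15} -> eps (id 14, lvl 3).
Iteration 4: rows with parent_id in {14} -> beta (id 16, lvl 4).
Iteration 5: no rows with parent_id in {16}; recursion stops.
SUM(lvl) = 0 + 1 + 2 + 2 + 3 + 4 = 12.

12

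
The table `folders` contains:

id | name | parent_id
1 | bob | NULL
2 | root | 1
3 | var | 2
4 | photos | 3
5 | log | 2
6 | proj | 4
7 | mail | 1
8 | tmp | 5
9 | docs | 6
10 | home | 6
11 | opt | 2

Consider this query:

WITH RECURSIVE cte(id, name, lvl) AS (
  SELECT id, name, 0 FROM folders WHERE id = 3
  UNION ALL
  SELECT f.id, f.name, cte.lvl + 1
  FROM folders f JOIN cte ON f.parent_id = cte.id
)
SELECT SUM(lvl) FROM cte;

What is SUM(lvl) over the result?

9

Base: id=3 (var) at lvl 0.
Iteration 1: rows with parent_id in {3} -> photos (id 4, lvl 1).
Iteration 2: rows with parent_id in {4} -> proj (id 6, lvl 2).
Iteration 3: rows with parent_id in {6} -> docs (id 9, lvl 3), home (id 10, lvl 3).
Iteration 4: no rows with parent_id in {9,10}; recursion stops.
SUM(lvl) = 0 + 1 + 2 + 3 + 3 = 9.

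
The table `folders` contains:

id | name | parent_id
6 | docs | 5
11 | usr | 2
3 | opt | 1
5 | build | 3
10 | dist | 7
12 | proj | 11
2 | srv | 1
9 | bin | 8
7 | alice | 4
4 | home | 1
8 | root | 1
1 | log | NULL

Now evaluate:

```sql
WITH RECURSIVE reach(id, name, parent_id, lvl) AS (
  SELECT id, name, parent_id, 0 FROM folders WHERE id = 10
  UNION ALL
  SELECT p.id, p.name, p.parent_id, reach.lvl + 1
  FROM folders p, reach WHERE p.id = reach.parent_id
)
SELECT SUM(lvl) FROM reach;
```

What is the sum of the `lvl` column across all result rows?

6

Base: id=10 (dist), parent_id=7, lvl 0.
Iteration 1: join on id=7 -> alice (id 7, parent_id=4, lvl 1).
Iteration 2: join on id=4 -> home (id 4, parent_id=1, lvl 2).
Iteration 3: join on id=1 -> log (id 1, parent_id=NULL, lvl 3).
Iteration 4: parent_id is NULL; no match; recursion stops.
SUM(lvl) = 0 + 1 + 2 + 3 = 6.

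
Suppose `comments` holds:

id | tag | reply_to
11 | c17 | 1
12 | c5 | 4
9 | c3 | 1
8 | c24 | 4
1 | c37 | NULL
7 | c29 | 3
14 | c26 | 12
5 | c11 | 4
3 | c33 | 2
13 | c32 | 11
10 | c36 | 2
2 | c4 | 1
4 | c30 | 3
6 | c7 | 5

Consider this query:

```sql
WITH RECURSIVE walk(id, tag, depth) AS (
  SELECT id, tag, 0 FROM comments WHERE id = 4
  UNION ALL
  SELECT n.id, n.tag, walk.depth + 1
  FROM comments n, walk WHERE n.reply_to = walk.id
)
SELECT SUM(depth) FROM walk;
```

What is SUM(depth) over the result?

7

Base: id=4 (c30) at depth 0.
Iteration 1: rows with reply_to in {4} -> c11 (id 5, depth 1), c24 (id 8, depth 1), c5 (id 12, depth 1).
Iteration 2: rows with reply_to in {5,8,12} -> c7 (id 6, depth 2), c26 (id 14, depth 2).
Iteration 3: no rows with reply_to in {6,14}; recursion stops.
SUM(depth) = 0 + 1 + 1 + 1 + 2 + 2 = 7.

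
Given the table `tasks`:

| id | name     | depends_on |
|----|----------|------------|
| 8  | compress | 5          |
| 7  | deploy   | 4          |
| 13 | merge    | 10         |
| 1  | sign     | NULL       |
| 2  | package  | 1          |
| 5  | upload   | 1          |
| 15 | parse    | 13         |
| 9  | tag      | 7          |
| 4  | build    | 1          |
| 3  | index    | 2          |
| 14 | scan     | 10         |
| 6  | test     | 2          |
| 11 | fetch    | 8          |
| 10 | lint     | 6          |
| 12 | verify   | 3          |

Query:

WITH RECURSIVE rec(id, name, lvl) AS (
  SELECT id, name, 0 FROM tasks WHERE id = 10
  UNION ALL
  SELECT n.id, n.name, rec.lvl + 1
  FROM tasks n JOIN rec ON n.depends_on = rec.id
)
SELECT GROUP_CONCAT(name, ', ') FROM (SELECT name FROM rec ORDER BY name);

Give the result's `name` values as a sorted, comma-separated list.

lint, merge, parse, scan

Base: id=10 (lint) at lvl 0.
Iteration 1: rows with depends_on in {10} -> merge (id 13, lvl 1), scan (id 14, lvl 1).
Iteration 2: rows with depends_on in {13,14} -> parse (id 15, lvl 2).
Iteration 3: no rows with depends_on in {15}; recursion stops.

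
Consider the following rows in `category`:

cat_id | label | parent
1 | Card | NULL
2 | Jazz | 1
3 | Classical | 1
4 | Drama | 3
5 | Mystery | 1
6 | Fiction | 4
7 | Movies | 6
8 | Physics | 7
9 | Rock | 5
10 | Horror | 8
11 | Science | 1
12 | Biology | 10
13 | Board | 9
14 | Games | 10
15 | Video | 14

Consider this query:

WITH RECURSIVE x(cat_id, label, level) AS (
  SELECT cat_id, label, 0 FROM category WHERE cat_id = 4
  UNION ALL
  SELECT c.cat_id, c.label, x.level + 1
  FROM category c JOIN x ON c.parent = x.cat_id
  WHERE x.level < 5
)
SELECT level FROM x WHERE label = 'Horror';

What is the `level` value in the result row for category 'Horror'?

Base: cat_id=4 (Drama) at level 0.
Iteration 1: rows with parent in {4} -> Fiction (id 6, level 1).
Iteration 2: rows with parent in {6} -> Movies (id 7, level 2).
Iteration 3: rows with parent in {7} -> Physics (id 8, level 3).
Iteration 4: rows with parent in {8} -> Horror (id 10, level 4).
Iteration 5: rows with parent in {10} -> Biology (id 12, level 5), Games (id 14, level 5).
Iteration 6: level < 5 fails for all current rows; recursion stops.

4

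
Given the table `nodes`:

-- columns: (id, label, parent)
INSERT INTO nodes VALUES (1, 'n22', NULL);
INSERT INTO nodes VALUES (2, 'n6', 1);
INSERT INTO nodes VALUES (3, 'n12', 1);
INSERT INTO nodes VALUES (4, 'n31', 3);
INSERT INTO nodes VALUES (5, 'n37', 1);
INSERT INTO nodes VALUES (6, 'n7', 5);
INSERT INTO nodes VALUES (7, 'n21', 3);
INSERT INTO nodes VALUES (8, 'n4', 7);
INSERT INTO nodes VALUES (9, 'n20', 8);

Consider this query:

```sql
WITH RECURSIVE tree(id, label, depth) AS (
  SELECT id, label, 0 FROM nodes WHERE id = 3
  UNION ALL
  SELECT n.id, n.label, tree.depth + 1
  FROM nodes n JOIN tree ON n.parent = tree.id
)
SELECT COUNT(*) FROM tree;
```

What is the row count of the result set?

Base: id=3 (n12) at depth 0.
Iteration 1: rows with parent in {3} -> n31 (id 4, depth 1), n21 (id 7, depth 1).
Iteration 2: rows with parent in {4,7} -> n4 (id 8, depth 2).
Iteration 3: rows with parent in {8} -> n20 (id 9, depth 3).
Iteration 4: no rows with parent in {9}; recursion stops.
Total rows emitted: 5.

5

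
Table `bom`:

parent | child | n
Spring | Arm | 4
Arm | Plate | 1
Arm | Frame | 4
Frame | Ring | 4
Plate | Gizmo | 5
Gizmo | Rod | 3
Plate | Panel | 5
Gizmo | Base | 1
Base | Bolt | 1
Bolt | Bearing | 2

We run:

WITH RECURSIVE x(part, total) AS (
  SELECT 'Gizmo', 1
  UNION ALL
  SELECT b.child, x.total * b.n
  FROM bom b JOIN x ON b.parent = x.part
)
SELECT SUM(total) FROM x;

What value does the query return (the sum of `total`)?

8

Base: (Gizmo, total=1).
Iteration 1: components of {Gizmo} -> Base = 1*1 = 1, Rod = 1*3 = 3.
Iteration 2: components of {Base,Rod} -> Bolt = 1*1 = 1.
Iteration 3: components of {Bolt} -> Bearing = 1*2 = 2.
Iteration 4: no further components; recursion stops.
SUM(total) = 1 + 3 + 1 + 1 + 2 = 8.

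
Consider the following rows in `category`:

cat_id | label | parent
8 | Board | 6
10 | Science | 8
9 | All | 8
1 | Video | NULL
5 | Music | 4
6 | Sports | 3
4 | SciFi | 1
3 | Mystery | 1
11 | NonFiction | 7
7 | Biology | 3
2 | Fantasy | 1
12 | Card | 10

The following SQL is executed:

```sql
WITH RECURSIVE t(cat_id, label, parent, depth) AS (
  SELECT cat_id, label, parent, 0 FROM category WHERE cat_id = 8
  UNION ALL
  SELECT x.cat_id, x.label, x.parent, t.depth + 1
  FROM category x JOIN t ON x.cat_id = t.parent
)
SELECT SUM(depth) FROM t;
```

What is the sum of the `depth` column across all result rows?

Base: cat_id=8 (Board), parent=6, depth 0.
Iteration 1: join on cat_id=6 -> Sports (id 6, parent=3, depth 1).
Iteration 2: join on cat_id=3 -> Mystery (id 3, parent=1, depth 2).
Iteration 3: join on cat_id=1 -> Video (id 1, parent=NULL, depth 3).
Iteration 4: parent is NULL; no match; recursion stops.
SUM(depth) = 0 + 1 + 2 + 3 = 6.

6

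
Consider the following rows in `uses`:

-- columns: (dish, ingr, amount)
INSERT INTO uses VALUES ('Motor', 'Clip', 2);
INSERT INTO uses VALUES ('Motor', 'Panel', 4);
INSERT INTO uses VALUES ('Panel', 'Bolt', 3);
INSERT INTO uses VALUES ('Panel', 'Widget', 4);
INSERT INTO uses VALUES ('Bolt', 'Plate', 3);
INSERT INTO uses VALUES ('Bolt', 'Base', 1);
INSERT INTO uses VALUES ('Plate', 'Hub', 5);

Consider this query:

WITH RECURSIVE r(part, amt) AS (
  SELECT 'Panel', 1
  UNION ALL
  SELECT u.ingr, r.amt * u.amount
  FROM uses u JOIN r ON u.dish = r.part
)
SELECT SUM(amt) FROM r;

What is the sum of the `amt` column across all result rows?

65

Base: (Panel, amt=1).
Iteration 1: components of {Panel} -> Bolt = 1*3 = 3, Widget = 1*4 = 4.
Iteration 2: components of {Bolt,Widget} -> Base = 3*1 = 3, Plate = 3*3 = 9.
Iteration 3: components of {Base,Plate} -> Hub = 9*5 = 45.
Iteration 4: no further components; recursion stops.
SUM(amt) = 1 + 3 + 4 + 9 + 3 + 45 = 65.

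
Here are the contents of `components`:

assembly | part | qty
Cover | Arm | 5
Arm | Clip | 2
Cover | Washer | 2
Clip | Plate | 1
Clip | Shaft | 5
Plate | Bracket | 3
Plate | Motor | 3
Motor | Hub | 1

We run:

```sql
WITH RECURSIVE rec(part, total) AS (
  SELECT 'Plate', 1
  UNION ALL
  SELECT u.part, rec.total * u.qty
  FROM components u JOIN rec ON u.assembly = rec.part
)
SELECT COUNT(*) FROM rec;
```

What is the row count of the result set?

4

Base: (Plate, total=1).
Iteration 1: components of {Plate} -> Bracket = 1*3 = 3, Motor = 1*3 = 3.
Iteration 2: components of {Bracket,Motor} -> Hub = 3*1 = 3.
Iteration 3: no further components; recursion stops.
Total rows emitted: 4.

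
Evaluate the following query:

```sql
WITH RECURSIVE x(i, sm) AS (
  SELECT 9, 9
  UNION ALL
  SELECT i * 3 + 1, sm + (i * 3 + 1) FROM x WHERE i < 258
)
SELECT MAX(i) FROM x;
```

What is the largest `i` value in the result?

Base: i=9, sm=9.
Iteration 1: 9 < 258 holds -> i = 9 * 3 + 1 = 28, sm = 9 + 28 = 37.
Iteration 2: 28 < 258 holds -> i = 28 * 3 + 1 = 85, sm = 37 + 85 = 122.
Iteration 3: 85 < 258 holds -> i = 85 * 3 + 1 = 256, sm = 122 + 256 = 378.
Iteration 4: 256 < 258 holds -> i = 256 * 3 + 1 = 769, sm = 378 + 769 = 1147.
Iteration 5: 769 < 258 fails; recursion stops.
i values: 9, 28, 85, 256, 769; the maximum is 769.

769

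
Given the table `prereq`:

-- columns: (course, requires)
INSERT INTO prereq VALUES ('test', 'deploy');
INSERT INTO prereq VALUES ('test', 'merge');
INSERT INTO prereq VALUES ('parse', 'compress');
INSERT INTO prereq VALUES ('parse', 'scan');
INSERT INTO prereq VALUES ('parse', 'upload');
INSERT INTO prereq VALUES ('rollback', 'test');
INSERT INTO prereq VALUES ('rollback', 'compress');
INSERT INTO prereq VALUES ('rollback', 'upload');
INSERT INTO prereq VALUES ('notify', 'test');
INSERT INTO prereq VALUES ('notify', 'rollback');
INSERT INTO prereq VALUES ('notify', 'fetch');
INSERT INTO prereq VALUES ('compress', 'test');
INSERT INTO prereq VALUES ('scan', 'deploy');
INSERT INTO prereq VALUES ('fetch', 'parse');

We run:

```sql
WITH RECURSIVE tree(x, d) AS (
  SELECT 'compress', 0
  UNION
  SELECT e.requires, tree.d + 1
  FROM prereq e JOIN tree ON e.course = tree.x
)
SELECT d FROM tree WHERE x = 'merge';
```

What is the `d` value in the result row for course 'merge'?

Base: (compress, d=0).
Iteration 1: edges from {compress} -> (test, d=1).
Iteration 2: edges from {test} -> (deploy, d=2), (merge, d=2).
Iteration 3: no outgoing edges from {deploy,merge}; recursion stops.

2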